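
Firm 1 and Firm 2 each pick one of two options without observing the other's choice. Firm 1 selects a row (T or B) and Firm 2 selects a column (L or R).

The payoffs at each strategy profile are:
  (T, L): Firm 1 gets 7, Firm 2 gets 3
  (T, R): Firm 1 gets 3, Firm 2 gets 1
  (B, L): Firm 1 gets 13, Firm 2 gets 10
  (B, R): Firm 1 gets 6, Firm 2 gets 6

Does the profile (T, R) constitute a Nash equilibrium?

No

At (T, R), Firm 1 earns 3; switching to B would give 6, so Firm 1 would deviate.
Firm 2 earns 1; switching to L would give 3, so Firm 2 would deviate.
Since at least one player can profitably deviate, this is not a Nash equilibrium.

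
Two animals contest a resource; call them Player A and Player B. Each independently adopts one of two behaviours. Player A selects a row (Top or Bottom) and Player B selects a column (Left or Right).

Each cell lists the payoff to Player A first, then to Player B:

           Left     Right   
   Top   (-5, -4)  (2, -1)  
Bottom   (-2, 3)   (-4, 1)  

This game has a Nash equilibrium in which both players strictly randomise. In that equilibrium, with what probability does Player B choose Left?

Let y be the probability that Player B plays Left. In a completely mixed equilibrium, Player A must be indifferent between Top and Bottom.
Player A's expected payoff from Top is −5y + 2(1−y); from Bottom it is −2y − 4(1−y).
Setting these equal: −7y + 2 = 2y − 4, so y = 2/3.

2/3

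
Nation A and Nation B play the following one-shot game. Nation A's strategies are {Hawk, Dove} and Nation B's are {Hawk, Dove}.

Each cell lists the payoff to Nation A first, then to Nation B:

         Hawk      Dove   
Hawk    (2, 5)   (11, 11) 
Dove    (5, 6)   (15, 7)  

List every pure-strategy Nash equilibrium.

(Hawk, Hawk): Nation A prefers Dove (5 > 2); Nation B prefers Dove (11 > 5) — not an equilibrium.
(Hawk, Dove): Nation A prefers Dove (15 > 11) — not an equilibrium.
(Dove, Hawk): Nation B prefers Dove (7 > 6) — not an equilibrium.
(Dove, Dove): Nation A gets 15 ≥ 11 from Hawk, and Nation B gets 7 ≥ 6 from Hawk — Nash equilibrium.

(Dove, Dove)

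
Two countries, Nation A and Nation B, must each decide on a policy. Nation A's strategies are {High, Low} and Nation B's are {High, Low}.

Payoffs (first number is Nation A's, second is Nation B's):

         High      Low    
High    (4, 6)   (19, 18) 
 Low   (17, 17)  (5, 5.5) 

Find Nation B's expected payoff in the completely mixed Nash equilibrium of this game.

First find p, the probability Nation A plays High, from Nation B's indifference between High and Low: 6p + 17(1−p) = 18p + 5.5(1−p), giving p = 23/47.
Since Nation B is indifferent in equilibrium, Nation B's expected payoff equals the payoff from either column against (23/47, 24/47). Using High: 6(23/47) + 17(24/47) = 546/47.

546/47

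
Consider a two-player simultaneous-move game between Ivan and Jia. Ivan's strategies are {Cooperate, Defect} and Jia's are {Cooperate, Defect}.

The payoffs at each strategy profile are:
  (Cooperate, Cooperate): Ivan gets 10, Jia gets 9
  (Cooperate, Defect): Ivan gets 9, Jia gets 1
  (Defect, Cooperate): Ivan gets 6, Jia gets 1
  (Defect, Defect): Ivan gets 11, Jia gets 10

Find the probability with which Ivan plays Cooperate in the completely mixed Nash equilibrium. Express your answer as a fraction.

Let p be the probability that Ivan plays Cooperate. In a completely mixed equilibrium, Jia must be indifferent between Cooperate and Defect.
Jia's expected payoff from Cooperate is 9p + (1−p); from Defect it is p + 10(1−p).
Setting these equal: 8p + 1 = −9p + 10, so p = 9/17.

9/17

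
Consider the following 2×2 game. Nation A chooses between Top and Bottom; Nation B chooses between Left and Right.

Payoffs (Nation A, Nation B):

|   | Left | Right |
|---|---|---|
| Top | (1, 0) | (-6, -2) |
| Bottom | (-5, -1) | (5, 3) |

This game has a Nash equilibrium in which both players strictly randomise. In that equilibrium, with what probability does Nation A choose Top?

2/3

Let p be the probability that Nation A plays Top. In a completely mixed equilibrium, Nation B must be indifferent between Left and Right.
Nation B's expected payoff from Left is −(1−p); from Right it is −2p + 3(1−p).
Setting these equal: p − 1 = −5p + 3, so p = 2/3.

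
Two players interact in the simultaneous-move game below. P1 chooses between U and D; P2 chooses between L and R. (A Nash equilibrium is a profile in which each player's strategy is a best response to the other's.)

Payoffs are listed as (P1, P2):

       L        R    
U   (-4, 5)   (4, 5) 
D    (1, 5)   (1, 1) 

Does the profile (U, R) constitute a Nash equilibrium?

At (U, R), P1 earns 4; switching to D would give 1, so P1 has no profitable deviation.
P2 earns 5; switching to L would give 5, so P2 has no profitable deviation.
Neither player can gain by a unilateral deviation, so this profile is a Nash equilibrium.

Yes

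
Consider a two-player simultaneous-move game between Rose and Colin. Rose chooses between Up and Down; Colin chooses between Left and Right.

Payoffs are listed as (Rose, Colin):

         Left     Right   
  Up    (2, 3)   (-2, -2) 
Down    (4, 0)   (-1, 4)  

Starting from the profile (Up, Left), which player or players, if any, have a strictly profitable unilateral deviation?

Rose

Rose at (Up, Left) earns 2; deviating to Down yields 4 — a strict improvement.
Colin earns 3; deviating to Right yields -2 — not better.
Only Rose has a strictly profitable deviation.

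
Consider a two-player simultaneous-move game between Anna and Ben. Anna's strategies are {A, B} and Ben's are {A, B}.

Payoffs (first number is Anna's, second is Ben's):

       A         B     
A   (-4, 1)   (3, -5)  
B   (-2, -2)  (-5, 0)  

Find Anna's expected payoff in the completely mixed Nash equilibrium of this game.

-13/5

First find q, the probability Ben plays A, from Anna's indifference between A and B: −4q + 3(1−q) = −2q − 5(1−q), giving q = 4/5.
Since Anna is indifferent in equilibrium, Anna's expected payoff equals the payoff from either row against (4/5, 1/5). Using A: −4(4/5) + 3(1/5) = -13/5.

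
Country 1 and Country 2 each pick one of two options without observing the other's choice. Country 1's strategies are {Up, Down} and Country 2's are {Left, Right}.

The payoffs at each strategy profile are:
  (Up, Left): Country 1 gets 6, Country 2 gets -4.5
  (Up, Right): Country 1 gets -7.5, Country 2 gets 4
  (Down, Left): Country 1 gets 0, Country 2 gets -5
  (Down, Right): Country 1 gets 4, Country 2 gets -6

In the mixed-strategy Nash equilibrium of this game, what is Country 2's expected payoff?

First find x, the probability Country 1 plays Up, from Country 2's indifference between Left and Right: −4.5x − 5(1−x) = 4x − 6(1−x), giving x = 2/19.
Since Country 2 is indifferent in equilibrium, Country 2's expected payoff equals the payoff from either column against (2/19, 17/19). Using Left: −4.5(2/19) − 5(17/19) = -94/19.

-94/19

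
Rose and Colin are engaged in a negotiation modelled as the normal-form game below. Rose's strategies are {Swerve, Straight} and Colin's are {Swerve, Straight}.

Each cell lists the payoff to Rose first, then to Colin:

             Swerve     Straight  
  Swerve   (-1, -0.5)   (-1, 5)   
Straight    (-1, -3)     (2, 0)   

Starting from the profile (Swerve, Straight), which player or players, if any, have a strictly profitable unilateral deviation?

Rose at (Swerve, Straight) earns -1; deviating to Straight yields 2 — a strict improvement.
Colin earns 5; deviating to Swerve yields -0.5 — not better.
Only Rose has a strictly profitable deviation.

Rose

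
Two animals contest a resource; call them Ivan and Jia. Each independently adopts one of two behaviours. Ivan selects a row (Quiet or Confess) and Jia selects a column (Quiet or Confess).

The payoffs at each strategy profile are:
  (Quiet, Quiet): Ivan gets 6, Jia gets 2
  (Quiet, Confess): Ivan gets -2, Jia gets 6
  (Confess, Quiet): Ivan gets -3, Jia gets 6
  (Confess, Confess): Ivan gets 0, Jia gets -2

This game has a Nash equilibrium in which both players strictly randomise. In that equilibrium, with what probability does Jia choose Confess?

9/11

Let c be the probability that Jia plays Quiet. In a completely mixed equilibrium, Ivan must be indifferent between Quiet and Confess.
Ivan's expected payoff from Quiet is 6c − 2(1−c); from Confess it is −3c.
Setting these equal: 8c − 2 = −3c, so c = 2/11.
Therefore Jia plays Confess with probability 1 − 2/11 = 9/11.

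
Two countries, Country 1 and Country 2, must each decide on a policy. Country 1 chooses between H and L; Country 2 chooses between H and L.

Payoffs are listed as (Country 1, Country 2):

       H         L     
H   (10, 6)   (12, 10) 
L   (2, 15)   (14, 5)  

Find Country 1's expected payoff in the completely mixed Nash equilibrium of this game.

First find q, the probability Country 2 plays H, from Country 1's indifference between H and L: 10q + 12(1−q) = 2q + 14(1−q), giving q = 1/5.
Since Country 1 is indifferent in equilibrium, Country 1's expected payoff equals the payoff from either row against (1/5, 4/5). Using H: 10(1/5) + 12(4/5) = 58/5.

58/5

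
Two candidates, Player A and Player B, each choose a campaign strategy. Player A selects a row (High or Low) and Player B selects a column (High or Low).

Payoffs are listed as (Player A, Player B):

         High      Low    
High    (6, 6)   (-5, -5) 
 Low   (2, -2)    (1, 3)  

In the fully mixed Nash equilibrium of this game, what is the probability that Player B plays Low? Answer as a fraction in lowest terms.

2/5

Let q be the probability that Player B plays High. In a completely mixed equilibrium, Player A must be indifferent between High and Low.
Player A's expected payoff from High is 6q − 5(1−q); from Low it is 2q + (1−q).
Setting these equal: 11q − 5 = q + 1, so q = 3/5.
Therefore Player B plays Low with probability 1 − 3/5 = 2/5.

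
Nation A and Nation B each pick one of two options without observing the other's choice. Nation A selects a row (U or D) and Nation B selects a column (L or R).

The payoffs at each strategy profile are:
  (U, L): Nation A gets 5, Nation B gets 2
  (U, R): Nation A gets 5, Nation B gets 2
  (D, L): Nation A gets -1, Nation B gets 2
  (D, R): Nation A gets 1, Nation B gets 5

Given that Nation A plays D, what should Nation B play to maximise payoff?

R

Against D, Nation B earns 2 from L and 5 from R.
So R is the best response.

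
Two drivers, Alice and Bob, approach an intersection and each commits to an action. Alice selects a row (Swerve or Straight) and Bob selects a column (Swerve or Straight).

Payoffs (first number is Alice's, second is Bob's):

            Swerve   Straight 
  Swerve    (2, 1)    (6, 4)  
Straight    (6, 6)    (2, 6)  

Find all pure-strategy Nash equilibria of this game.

(Swerve, Straight) and (Straight, Swerve)

(Swerve, Swerve): Alice prefers Straight (6 > 2); Bob prefers Straight (4 > 1) — not an equilibrium.
(Swerve, Straight): Alice gets 6 ≥ 2 from Straight, and Bob gets 4 ≥ 1 from Swerve — Nash equilibrium.
(Straight, Swerve): Alice gets 6 ≥ 2 from Swerve, and Bob gets 6 ≥ 6 from Straight — Nash equilibrium.
(Straight, Straight): Alice prefers Swerve (6 > 2) — not an equilibrium.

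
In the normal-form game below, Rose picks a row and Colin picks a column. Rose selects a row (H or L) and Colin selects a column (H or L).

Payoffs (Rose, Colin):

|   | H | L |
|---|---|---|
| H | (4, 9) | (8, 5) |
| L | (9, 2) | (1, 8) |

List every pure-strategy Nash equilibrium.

(H, H): Rose prefers L (9 > 4) — not an equilibrium.
(H, L): Colin prefers H (9 > 5) — not an equilibrium.
(L, H): Colin prefers L (8 > 2) — not an equilibrium.
(L, L): Rose prefers H (8 > 1) — not an equilibrium.

none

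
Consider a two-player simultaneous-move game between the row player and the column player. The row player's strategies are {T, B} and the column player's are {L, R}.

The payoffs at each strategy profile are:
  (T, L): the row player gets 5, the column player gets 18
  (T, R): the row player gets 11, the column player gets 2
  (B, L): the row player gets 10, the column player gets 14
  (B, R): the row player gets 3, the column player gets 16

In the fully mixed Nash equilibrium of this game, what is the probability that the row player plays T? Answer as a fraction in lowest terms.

1/9

Let r be the probability that the row player plays T. In a completely mixed equilibrium, the column player must be indifferent between L and R.
The column player's expected payoff from L is 18r + 14(1−r); from R it is 2r + 16(1−r).
Setting these equal: 4r + 14 = −14r + 16, so r = 1/9.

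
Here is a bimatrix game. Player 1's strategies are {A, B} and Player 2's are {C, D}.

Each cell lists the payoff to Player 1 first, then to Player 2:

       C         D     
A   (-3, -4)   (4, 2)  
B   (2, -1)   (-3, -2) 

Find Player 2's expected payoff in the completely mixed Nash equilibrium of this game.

First find x, the probability Player 1 plays A, from Player 2's indifference between C and D: −4x − (1−x) = 2x − 2(1−x), giving x = 1/7.
Since Player 2 is indifferent in equilibrium, Player 2's expected payoff equals the payoff from either column against (1/7, 6/7). Using C: −4(1/7) − (6/7) = -10/7.

-10/7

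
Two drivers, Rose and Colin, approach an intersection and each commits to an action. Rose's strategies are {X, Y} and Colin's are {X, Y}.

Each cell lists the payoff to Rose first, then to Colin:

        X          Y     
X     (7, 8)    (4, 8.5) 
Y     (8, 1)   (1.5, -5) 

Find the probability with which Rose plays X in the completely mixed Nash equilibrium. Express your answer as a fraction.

12/13

Let r be the probability that Rose plays X. In a completely mixed equilibrium, Colin must be indifferent between X and Y.
Colin's expected payoff from X is 8r + (1−r); from Y it is 8.5r − 5(1−r).
Setting these equal: 7r + 1 = 13.5r − 5, so r = 12/13.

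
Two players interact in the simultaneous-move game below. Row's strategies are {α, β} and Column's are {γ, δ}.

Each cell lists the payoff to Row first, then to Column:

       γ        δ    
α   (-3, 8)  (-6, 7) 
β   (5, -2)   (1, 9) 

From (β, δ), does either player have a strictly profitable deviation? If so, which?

Row at (β, δ) earns 1; deviating to α yields -6 — not better.
Column earns 9; deviating to γ yields -2 — not better.
Neither player can strictly improve; the profile is a Nash equilibrium.

Neither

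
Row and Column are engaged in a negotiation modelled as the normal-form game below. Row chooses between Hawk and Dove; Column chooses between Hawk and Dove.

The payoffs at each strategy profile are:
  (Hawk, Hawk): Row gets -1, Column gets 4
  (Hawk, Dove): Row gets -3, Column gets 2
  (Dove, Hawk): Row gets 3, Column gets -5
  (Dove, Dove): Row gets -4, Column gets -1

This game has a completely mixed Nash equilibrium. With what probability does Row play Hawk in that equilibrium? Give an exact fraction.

2/3

Let x be the probability that Row plays Hawk. In a completely mixed equilibrium, Column must be indifferent between Hawk and Dove.
Column's expected payoff from Hawk is 4x − 5(1−x); from Dove it is 2x − (1−x).
Setting these equal: 9x − 5 = 3x − 1, so x = 2/3.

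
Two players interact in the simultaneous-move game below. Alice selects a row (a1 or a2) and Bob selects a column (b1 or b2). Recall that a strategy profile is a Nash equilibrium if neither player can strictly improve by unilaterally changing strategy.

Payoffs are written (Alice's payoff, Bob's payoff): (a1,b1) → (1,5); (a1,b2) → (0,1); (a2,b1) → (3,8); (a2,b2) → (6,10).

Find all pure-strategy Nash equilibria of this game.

(a1, b1): Alice prefers a2 (3 > 1) — not an equilibrium.
(a1, b2): Alice prefers a2 (6 > 0); Bob prefers b1 (5 > 1) — not an equilibrium.
(a2, b1): Bob prefers b2 (10 > 8) — not an equilibrium.
(a2, b2): Alice gets 6 ≥ 0 from a1, and Bob gets 10 ≥ 8 from b1 — Nash equilibrium.

(a2, b2)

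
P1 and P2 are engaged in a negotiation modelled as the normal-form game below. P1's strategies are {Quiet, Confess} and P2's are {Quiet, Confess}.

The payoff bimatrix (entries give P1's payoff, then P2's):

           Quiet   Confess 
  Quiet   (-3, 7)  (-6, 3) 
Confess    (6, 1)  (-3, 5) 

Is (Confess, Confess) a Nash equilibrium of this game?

Yes

At (Confess, Confess), P1 earns -3; switching to Quiet would give -6, so P1 has no profitable deviation.
P2 earns 5; switching to Quiet would give 1, so P2 has no profitable deviation.
Neither player can gain by a unilateral deviation, so this profile is a Nash equilibrium.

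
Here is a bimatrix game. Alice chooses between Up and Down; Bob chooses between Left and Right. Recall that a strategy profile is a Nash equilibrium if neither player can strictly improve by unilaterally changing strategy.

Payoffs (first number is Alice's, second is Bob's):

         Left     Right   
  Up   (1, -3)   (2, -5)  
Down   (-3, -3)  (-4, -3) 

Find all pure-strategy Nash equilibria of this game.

(Up, Left): Alice gets 1 ≥ -3 from Down, and Bob gets -3 ≥ -5 from Right — Nash equilibrium.
(Up, Right): Bob prefers Left (-3 > -5) — not an equilibrium.
(Down, Left): Alice prefers Up (1 > -3) — not an equilibrium.
(Down, Right): Alice prefers Up (2 > -4) — not an equilibrium.

(Up, Left)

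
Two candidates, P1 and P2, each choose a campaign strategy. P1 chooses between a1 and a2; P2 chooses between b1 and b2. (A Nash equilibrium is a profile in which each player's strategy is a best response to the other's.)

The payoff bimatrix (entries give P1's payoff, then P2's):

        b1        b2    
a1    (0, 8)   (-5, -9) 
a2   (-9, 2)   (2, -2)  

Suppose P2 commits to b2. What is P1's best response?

a2

Against b2, P1 earns -5 from a1 and 2 from a2.
So a2 is the best response.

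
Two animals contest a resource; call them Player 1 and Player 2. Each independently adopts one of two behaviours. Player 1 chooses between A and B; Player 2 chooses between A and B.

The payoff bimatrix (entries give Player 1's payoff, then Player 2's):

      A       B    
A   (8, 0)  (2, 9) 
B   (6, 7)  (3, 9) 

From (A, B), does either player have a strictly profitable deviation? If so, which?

Player 1 at (A, B) earns 2; deviating to B yields 3 — a strict improvement.
Player 2 earns 9; deviating to A yields 0 — not better.
Only Player 1 has a strictly profitable deviation.

Player 1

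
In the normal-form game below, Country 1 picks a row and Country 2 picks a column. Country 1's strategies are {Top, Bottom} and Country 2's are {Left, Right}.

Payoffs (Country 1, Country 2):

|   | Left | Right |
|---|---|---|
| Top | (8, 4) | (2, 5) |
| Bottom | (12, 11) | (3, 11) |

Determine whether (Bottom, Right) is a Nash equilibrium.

Yes

At (Bottom, Right), Country 1 earns 3; switching to Top would give 2, so Country 1 has no profitable deviation.
Country 2 earns 11; switching to Left would give 11, so Country 2 has no profitable deviation.
Neither player can gain by a unilateral deviation, so this profile is a Nash equilibrium.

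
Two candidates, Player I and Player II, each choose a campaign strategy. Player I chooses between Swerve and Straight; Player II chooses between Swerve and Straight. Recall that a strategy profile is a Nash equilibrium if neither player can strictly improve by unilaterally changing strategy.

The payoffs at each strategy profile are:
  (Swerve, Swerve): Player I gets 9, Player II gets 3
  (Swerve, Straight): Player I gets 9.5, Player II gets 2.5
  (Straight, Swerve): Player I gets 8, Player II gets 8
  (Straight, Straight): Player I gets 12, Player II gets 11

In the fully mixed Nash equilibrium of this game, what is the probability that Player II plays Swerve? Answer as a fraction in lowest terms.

Let q be the probability that Player II plays Swerve. In a completely mixed equilibrium, Player I must be indifferent between Swerve and Straight.
Player I's expected payoff from Swerve is 9q + 9.5(1−q); from Straight it is 8q + 12(1−q).
Setting these equal: −0.5q + 9.5 = −4q + 12, so q = 5/7.

5/7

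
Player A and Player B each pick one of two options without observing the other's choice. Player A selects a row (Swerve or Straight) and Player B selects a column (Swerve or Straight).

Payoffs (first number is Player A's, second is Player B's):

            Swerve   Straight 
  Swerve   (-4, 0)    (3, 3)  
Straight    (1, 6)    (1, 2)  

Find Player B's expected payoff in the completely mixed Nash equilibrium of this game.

First find x, the probability Player A plays Swerve, from Player B's indifference between Swerve and Straight: 6(1−x) = 3x + 2(1−x), giving x = 4/7.
Since Player B is indifferent in equilibrium, Player B's expected payoff equals the payoff from either column against (4/7, 3/7). Using Swerve: 6(3/7) = 18/7.

18/7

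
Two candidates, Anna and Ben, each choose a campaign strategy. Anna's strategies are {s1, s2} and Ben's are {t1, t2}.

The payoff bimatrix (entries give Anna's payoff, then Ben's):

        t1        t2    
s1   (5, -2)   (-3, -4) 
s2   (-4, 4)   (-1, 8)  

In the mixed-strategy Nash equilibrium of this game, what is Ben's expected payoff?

First find p, the probability Anna plays s1, from Ben's indifference between t1 and t2: −2p + 4(1−p) = −4p + 8(1−p), giving p = 2/3.
Since Ben is indifferent in equilibrium, Ben's expected payoff equals the payoff from either column against (2/3, 1/3). Using t1: −2(2/3) + 4(1/3) = 0.

0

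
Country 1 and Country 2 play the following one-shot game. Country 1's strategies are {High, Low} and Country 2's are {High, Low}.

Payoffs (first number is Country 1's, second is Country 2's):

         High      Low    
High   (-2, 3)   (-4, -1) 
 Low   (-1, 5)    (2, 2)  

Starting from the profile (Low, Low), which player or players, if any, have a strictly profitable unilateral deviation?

Country 1 at (Low, Low) earns 2; deviating to High yields -4 — not better.
Country 2 earns 2; deviating to High yields 5 — a strict improvement.
Only Country 2 has a strictly profitable deviation.

Country 2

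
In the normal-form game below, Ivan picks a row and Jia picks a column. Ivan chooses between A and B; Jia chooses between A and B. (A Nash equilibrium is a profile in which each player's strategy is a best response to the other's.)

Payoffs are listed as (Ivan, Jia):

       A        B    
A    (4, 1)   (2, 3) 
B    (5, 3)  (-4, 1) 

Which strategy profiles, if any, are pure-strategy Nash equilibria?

(A, A): Ivan prefers B (5 > 4); Jia prefers B (3 > 1) — not an equilibrium.
(A, B): Ivan gets 2 ≥ -4 from B, and Jia gets 3 ≥ 1 from A — Nash equilibrium.
(B, A): Ivan gets 5 ≥ 4 from A, and Jia gets 3 ≥ 1 from B — Nash equilibrium.
(B, B): Ivan prefers A (2 > -4); Jia prefers A (3 > 1) — not an equilibrium.

(A, B) and (B, A)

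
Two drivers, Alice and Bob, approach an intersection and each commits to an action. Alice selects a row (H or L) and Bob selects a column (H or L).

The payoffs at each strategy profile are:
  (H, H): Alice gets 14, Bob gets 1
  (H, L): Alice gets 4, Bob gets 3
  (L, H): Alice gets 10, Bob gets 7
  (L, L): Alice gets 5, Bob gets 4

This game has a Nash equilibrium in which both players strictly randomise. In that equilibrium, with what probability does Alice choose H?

3/5

Let p be the probability that Alice plays H. In a completely mixed equilibrium, Bob must be indifferent between H and L.
Bob's expected payoff from H is p + 7(1−p); from L it is 3p + 4(1−p).
Setting these equal: −6p + 7 = −p + 4, so p = 3/5.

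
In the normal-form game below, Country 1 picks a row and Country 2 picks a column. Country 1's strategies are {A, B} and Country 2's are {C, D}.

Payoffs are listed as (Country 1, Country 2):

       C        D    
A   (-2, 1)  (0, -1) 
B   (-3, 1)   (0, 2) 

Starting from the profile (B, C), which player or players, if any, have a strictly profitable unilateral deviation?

Country 1 at (B, C) earns -3; deviating to A yields -2 — a strict improvement.
Country 2 earns 1; deviating to D yields 2 — a strict improvement.
Both Country 1 and Country 2 have strictly profitable deviations.

Both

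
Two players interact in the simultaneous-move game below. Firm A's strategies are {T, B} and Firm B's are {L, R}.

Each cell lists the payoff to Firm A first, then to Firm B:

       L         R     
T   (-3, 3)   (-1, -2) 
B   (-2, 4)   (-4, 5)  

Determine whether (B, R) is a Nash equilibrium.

At (B, R), Firm A earns -4; switching to T would give -1, so Firm A would deviate.
Firm B earns 5; switching to L would give 4, so Firm B has no profitable deviation.
Since at least one player can profitably deviate, this is not a Nash equilibrium.

No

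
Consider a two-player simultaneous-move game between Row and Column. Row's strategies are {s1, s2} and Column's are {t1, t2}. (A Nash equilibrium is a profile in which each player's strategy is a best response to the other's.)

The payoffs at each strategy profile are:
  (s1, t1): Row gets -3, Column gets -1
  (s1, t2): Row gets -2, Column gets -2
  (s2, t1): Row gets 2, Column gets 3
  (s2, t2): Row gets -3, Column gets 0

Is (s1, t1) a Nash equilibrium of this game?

At (s1, t1), Row earns -3; switching to s2 would give 2, so Row would deviate.
Column earns -1; switching to t2 would give -2, so Column has no profitable deviation.
Since at least one player can profitably deviate, this is not a Nash equilibrium.

No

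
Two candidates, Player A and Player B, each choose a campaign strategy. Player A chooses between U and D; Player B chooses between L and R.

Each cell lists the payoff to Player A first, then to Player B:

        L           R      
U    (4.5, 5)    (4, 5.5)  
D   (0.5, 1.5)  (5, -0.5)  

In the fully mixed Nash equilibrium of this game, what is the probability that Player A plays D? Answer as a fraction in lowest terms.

1/5

Let p be the probability that Player A plays U. In a completely mixed equilibrium, Player B must be indifferent between L and R.
Player B's expected payoff from L is 5p + 1.5(1−p); from R it is 5.5p − 0.5(1−p).
Setting these equal: 3.5p + 1.5 = 6p − 0.5, so p = 4/5.
Therefore Player A plays D with probability 1 − 4/5 = 1/5.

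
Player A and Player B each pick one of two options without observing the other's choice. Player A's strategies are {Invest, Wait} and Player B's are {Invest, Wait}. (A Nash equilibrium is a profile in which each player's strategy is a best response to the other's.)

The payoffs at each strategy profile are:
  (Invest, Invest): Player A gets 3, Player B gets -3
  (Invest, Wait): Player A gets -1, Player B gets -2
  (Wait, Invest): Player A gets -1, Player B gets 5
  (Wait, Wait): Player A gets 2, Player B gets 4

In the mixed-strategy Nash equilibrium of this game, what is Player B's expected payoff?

1

First find x, the probability Player A plays Invest, from Player B's indifference between Invest and Wait: −3x + 5(1−x) = −2x + 4(1−x), giving x = 1/2.
Since Player B is indifferent in equilibrium, Player B's expected payoff equals the payoff from either column against (1/2, 1/2). Using Invest: −3(1/2) + 5(1/2) = 1.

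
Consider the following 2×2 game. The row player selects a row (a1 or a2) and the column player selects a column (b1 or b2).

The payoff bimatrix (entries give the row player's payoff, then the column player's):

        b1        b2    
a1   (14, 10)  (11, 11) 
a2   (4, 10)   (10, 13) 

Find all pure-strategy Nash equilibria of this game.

(a1, b2)

(a1, b1): the column player prefers b2 (11 > 10) — not an equilibrium.
(a1, b2): the row player gets 11 ≥ 10 from a2, and the column player gets 11 ≥ 10 from b1 — Nash equilibrium.
(a2, b1): the row player prefers a1 (14 > 4); the column player prefers b2 (13 > 10) — not an equilibrium.
(a2, b2): the row player prefers a1 (11 > 10) — not an equilibrium.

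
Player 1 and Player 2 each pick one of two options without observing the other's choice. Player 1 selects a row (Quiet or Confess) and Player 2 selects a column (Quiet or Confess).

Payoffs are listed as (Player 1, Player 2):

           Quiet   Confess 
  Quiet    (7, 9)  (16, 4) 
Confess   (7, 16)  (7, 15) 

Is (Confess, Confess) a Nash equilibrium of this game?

At (Confess, Confess), Player 1 earns 7; switching to Quiet would give 16, so Player 1 would deviate.
Player 2 earns 15; switching to Quiet would give 16, so Player 2 would deviate.
Since at least one player can profitably deviate, this is not a Nash equilibrium.

No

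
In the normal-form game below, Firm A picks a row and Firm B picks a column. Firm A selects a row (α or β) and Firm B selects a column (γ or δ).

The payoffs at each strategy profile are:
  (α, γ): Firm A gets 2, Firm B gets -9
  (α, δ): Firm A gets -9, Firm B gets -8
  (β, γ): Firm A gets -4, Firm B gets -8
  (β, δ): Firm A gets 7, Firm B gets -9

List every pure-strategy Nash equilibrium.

none

(α, γ): Firm B prefers δ (-8 > -9) — not an equilibrium.
(α, δ): Firm A prefers β (7 > -9) — not an equilibrium.
(β, γ): Firm A prefers α (2 > -4) — not an equilibrium.
(β, δ): Firm B prefers γ (-8 > -9) — not an equilibrium.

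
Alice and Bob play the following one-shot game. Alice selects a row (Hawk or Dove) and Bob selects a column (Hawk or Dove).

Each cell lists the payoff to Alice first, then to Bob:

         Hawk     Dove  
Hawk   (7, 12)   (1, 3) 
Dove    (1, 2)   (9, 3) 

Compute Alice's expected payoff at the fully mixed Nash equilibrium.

31/7

First find y, the probability Bob plays Hawk, from Alice's indifference between Hawk and Dove: 7y + (1−y) = y + 9(1−y), giving y = 4/7.
Since Alice is indifferent in equilibrium, Alice's expected payoff equals the payoff from either row against (4/7, 3/7). Using Hawk: 7(4/7) + (3/7) = 31/7.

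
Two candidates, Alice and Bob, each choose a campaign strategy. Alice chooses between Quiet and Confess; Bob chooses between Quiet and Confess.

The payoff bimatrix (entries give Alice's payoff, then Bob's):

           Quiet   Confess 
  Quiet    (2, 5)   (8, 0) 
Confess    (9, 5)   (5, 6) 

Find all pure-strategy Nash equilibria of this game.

none

(Quiet, Quiet): Alice prefers Confess (9 > 2) — not an equilibrium.
(Quiet, Confess): Bob prefers Quiet (5 > 0) — not an equilibrium.
(Confess, Quiet): Bob prefers Confess (6 > 5) — not an equilibrium.
(Confess, Confess): Alice prefers Quiet (8 > 5) — not an equilibrium.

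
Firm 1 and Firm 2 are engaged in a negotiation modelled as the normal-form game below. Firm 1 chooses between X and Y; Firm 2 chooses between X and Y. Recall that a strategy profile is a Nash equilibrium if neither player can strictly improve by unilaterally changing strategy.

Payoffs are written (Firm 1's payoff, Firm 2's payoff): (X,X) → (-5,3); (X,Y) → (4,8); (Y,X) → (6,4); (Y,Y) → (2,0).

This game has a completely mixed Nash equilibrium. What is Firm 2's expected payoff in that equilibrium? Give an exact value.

First find x, the probability Firm 1 plays X, from Firm 2's indifference between X and Y: 3x + 4(1−x) = 8x, giving x = 4/9.
Since Firm 2 is indifferent in equilibrium, Firm 2's expected payoff equals the payoff from either column against (4/9, 5/9). Using X: 3(4/9) + 4(5/9) = 32/9.

32/9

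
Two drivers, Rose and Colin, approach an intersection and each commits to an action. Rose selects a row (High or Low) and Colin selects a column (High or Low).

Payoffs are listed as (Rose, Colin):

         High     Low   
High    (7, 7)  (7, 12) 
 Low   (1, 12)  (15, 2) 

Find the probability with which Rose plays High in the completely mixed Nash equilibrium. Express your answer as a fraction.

Let p be the probability that Rose plays High. In a completely mixed equilibrium, Colin must be indifferent between High and Low.
Colin's expected payoff from High is 7p + 12(1−p); from Low it is 12p + 2(1−p).
Setting these equal: −5p + 12 = 10p + 2, so p = 2/3.

2/3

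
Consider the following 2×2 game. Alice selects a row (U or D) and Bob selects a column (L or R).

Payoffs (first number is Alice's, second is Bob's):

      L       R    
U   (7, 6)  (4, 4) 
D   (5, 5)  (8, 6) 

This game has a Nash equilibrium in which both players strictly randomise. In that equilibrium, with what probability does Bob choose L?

2/3

Let q be the probability that Bob plays L. In a completely mixed equilibrium, Alice must be indifferent between U and D.
Alice's expected payoff from U is 7q + 4(1−q); from D it is 5q + 8(1−q).
Setting these equal: 3q + 4 = −3q + 8, so q = 2/3.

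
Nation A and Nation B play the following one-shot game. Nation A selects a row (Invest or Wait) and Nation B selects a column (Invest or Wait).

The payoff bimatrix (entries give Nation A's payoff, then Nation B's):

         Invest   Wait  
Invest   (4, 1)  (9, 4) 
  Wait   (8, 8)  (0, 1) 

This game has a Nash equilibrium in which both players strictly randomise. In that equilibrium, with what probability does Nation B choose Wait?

Let c be the probability that Nation B plays Invest. In a completely mixed equilibrium, Nation A must be indifferent between Invest and Wait.
Nation A's expected payoff from Invest is 4c + 9(1−c); from Wait it is 8c.
Setting these equal: −5c + 9 = 8c, so c = 9/13.
Therefore Nation B plays Wait with probability 1 − 9/13 = 4/13.

4/13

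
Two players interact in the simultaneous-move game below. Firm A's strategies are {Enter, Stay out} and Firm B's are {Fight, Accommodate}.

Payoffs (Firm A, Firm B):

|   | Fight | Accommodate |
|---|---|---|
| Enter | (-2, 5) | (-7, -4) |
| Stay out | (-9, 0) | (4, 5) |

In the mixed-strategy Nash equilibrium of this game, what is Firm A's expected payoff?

-71/18

First find y, the probability Firm B plays Fight, from Firm A's indifference between Enter and Stay out: −2y − 7(1−y) = −9y + 4(1−y), giving y = 11/18.
Since Firm A is indifferent in equilibrium, Firm A's expected payoff equals the payoff from either row against (11/18, 7/18). Using Enter: −2(11/18) − 7(7/18) = -71/18.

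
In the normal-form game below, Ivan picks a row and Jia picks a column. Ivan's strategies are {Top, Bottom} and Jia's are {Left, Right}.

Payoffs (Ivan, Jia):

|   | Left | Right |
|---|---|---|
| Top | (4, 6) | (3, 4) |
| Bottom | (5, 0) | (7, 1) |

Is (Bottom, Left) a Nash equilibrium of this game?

No

At (Bottom, Left), Ivan earns 5; switching to Top would give 4, so Ivan has no profitable deviation.
Jia earns 0; switching to Right would give 1, so Jia would deviate.
Since at least one player can profitably deviate, this is not a Nash equilibrium.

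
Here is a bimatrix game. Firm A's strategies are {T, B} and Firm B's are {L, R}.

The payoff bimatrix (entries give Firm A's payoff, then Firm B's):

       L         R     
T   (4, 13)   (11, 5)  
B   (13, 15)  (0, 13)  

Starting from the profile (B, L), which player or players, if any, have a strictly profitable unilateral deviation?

Firm A at (B, L) earns 13; deviating to T yields 4 — not better.
Firm B earns 15; deviating to R yields 13 — not better.
Neither player can strictly improve; the profile is a Nash equilibrium.

Neither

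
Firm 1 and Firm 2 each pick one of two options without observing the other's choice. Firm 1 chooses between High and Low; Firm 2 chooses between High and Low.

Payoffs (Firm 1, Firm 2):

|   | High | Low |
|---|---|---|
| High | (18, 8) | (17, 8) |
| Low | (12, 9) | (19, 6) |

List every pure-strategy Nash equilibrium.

(High, High)

(High, High): Firm 1 gets 18 ≥ 12 from Low, and Firm 2 gets 8 ≥ 8 from Low — Nash equilibrium.
(High, Low): Firm 1 prefers Low (19 > 17) — not an equilibrium.
(Low, High): Firm 1 prefers High (18 > 12) — not an equilibrium.
(Low, Low): Firm 2 prefers High (9 > 6) — not an equilibrium.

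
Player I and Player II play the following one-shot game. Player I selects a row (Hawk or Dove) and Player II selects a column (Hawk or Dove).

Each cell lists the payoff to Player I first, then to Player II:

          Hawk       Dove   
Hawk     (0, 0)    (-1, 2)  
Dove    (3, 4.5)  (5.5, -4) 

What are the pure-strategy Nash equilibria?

(Dove, Hawk)

(Hawk, Hawk): Player I prefers Dove (3 > 0); Player II prefers Dove (2 > 0) — not an equilibrium.
(Hawk, Dove): Player I prefers Dove (5.5 > -1) — not an equilibrium.
(Dove, Hawk): Player I gets 3 ≥ 0 from Hawk, and Player II gets 4.5 ≥ -4 from Dove — Nash equilibrium.
(Dove, Dove): Player II prefers Hawk (4.5 > -4) — not an equilibrium.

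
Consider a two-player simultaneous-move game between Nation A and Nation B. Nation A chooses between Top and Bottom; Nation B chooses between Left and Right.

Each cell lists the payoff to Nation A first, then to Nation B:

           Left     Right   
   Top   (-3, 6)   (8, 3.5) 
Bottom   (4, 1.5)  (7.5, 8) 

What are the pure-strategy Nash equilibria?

(Top, Left): Nation A prefers Bottom (4 > -3) — not an equilibrium.
(Top, Right): Nation B prefers Left (6 > 3.5) — not an equilibrium.
(Bottom, Left): Nation B prefers Right (8 > 1.5) — not an equilibrium.
(Bottom, Right): Nation A prefers Top (8 > 7.5) — not an equilibrium.

none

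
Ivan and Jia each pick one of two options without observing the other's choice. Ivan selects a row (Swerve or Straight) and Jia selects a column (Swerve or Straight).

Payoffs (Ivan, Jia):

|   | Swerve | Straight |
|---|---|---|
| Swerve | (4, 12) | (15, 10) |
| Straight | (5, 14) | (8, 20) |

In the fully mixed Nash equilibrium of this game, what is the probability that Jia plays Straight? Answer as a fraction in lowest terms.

Let c be the probability that Jia plays Swerve. In a completely mixed equilibrium, Ivan must be indifferent between Swerve and Straight.
Ivan's expected payoff from Swerve is 4c + 15(1−c); from Straight it is 5c + 8(1−c).
Setting these equal: −11c + 15 = −3c + 8, so c = 7/8.
Therefore Jia plays Straight with probability 1 − 7/8 = 1/8.

1/8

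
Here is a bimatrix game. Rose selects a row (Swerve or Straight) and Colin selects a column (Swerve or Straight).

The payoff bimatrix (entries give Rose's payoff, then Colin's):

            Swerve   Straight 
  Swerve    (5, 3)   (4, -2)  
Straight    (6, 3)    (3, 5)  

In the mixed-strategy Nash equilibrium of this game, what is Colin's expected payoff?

3

First find p, the probability Rose plays Swerve, from Colin's indifference between Swerve and Straight: 3p + 3(1−p) = −2p + 5(1−p), giving p = 2/7.
Since Colin is indifferent in equilibrium, Colin's expected payoff equals the payoff from either column against (2/7, 5/7). Using Swerve: 3(2/7) + 3(5/7) = 3.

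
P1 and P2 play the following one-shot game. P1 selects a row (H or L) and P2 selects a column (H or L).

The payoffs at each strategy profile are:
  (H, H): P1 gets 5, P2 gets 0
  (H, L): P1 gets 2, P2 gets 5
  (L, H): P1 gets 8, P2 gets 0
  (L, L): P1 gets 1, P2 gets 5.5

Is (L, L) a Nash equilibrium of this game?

At (L, L), P1 earns 1; switching to H would give 2, so P1 would deviate.
P2 earns 5.5; switching to H would give 0, so P2 has no profitable deviation.
Since at least one player can profitably deviate, this is not a Nash equilibrium.

No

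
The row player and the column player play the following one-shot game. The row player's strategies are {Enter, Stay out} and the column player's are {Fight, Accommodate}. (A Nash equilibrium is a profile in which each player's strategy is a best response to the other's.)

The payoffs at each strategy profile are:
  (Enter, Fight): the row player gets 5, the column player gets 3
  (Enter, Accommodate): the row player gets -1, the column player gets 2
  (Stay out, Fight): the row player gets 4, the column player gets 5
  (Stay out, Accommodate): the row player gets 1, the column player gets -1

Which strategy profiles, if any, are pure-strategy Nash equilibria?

(Enter, Fight)

(Enter, Fight): the row player gets 5 ≥ 4 from Stay out, and the column player gets 3 ≥ 2 from Accommodate — Nash equilibrium.
(Enter, Accommodate): the row player prefers Stay out (1 > -1); the column player prefers Fight (3 > 2) — not an equilibrium.
(Stay out, Fight): the row player prefers Enter (5 > 4) — not an equilibrium.
(Stay out, Accommodate): the column player prefers Fight (5 > -1) — not an equilibrium.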